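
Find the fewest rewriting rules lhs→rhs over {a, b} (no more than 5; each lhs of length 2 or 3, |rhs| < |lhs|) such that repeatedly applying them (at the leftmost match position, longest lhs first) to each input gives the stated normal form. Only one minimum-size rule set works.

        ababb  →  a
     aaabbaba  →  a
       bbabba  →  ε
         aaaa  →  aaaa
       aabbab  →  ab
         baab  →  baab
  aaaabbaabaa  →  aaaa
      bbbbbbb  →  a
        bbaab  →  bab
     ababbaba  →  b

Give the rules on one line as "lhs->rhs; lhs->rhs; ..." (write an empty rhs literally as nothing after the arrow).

aba->; abb->ba; bb->a; bba->b

  | ababb => bb => a
  | aaabbaba => aabaaba => aaba => a
  | bbabba => bbba => aba => ε
  | aaaa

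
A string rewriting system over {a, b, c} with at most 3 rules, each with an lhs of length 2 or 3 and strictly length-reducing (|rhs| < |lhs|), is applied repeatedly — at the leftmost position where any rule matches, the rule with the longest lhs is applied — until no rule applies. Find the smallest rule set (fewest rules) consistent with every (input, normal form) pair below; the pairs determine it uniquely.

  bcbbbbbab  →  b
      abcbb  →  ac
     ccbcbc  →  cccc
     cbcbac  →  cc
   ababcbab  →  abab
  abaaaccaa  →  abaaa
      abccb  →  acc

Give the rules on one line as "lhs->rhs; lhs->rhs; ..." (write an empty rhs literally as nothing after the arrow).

bc->c; ca->; cb->c

  | bcbbbbbab => cbbbbbab => cbbbbab => cbbbab => cbbab => cbab => cab => b
  | abcbb => acbb => acb => ac
  | ccbcbc => cccbc => cccc
  | cbcbac => ccbac => ccac => cc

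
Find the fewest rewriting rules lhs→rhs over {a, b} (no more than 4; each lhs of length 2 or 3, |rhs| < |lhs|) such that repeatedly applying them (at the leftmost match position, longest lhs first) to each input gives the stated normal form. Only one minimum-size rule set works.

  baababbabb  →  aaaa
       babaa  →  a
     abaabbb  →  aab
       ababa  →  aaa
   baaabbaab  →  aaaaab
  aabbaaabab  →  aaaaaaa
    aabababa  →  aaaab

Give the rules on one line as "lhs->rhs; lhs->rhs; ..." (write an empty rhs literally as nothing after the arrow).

  | baababbabb => ababbabb => abbbabb => aaabb => aaaa
  | babaa => baa => a
  | abaabbb => ababbb => abbbb => aab
  | ababa => abba => aaa

aba->ab; ba->; bb->a; bbb->a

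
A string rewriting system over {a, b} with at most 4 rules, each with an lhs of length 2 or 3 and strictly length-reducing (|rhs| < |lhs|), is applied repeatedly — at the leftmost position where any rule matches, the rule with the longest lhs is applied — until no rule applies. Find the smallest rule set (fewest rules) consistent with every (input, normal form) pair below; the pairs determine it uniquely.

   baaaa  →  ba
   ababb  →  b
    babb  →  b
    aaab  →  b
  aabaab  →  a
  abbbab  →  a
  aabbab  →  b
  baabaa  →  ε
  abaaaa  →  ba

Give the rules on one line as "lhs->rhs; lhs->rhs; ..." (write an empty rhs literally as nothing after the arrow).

aaa->; ab->b; bb->a

  | baaaa => ba
  | ababb => babb => bbb => ab => b
  | babb => bbb => ab => b
  | aaab => b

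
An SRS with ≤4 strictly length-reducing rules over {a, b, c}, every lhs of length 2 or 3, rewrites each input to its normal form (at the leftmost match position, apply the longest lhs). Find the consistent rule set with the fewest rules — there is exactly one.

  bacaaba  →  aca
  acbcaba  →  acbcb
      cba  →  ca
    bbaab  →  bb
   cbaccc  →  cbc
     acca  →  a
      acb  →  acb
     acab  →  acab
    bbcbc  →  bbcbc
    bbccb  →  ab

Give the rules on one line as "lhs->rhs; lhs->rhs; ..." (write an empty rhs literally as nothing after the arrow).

aa->b; ba->a; cc->a

  | bacaaba => acaaba => acbba => acba => aca
  | acbcaba => acbcaa => acbcb
  | cba => ca
  | bbaab => baab => aab => bb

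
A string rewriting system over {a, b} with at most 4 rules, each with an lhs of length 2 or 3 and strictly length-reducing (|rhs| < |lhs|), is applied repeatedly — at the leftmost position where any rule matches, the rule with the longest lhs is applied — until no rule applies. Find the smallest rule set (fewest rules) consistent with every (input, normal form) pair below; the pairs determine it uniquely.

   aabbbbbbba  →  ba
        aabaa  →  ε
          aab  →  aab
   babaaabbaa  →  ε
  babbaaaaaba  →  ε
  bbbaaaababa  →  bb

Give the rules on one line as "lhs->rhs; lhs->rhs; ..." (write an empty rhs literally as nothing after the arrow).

aba->ba; baa->; bba->bb; bbb->

  | aabbbbbbba => aabbbba => aaba => aba => ba
  | aabaa => abaa => baa => ε
  | aab
  | babaaabbaa => bbaaabbaa => bbaabbaa => bbabbaa => bbbbaa => baa => ε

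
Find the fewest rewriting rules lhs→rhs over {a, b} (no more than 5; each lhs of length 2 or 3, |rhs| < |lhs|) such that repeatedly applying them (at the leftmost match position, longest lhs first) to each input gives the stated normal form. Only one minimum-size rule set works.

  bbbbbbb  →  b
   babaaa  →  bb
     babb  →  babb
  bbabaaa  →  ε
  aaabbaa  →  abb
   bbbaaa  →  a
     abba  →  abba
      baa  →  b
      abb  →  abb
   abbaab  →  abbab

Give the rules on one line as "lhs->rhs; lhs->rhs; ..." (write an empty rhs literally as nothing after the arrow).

  | bbbbbbb => bbbb => b
  | babaaa => bbaa => bb
  | babb
  | bbabaaa => bbbaa => aa => ε

aa->; aab->ab; aba->b; bbb->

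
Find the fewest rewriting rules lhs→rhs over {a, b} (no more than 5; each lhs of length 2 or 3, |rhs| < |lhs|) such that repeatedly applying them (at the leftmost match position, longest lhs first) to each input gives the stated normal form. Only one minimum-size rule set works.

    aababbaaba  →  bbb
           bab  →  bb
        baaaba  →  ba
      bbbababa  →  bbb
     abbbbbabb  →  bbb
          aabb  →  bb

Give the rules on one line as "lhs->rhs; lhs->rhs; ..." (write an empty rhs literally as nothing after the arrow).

  | aababbaaba => aaabbaaba => bbbbaaba => bbbaaba => bbaaba => baaba => baaa => bbb
  | bab => bb
  | baaaba => bbbba => bbba => bba => ba
  | bbbababa => bbababa => bababa => baaba => baaa => bbb

aaa->bb; ab->b; aba->aa; bba->ba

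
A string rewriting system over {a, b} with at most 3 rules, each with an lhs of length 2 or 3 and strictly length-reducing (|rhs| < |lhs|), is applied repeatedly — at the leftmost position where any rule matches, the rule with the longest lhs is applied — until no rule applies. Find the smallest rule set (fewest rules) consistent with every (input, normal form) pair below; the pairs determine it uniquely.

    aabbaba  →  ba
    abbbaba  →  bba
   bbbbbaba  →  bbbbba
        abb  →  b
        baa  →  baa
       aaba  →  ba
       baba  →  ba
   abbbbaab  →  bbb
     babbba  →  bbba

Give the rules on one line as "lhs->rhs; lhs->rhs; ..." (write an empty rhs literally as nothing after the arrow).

ab->b; abb->b; bab->b

  | aabbaba => ababa => baba => ba
  | abbbaba => bbaba => bba
  | bbbbbaba => bbbbba
  | abb => b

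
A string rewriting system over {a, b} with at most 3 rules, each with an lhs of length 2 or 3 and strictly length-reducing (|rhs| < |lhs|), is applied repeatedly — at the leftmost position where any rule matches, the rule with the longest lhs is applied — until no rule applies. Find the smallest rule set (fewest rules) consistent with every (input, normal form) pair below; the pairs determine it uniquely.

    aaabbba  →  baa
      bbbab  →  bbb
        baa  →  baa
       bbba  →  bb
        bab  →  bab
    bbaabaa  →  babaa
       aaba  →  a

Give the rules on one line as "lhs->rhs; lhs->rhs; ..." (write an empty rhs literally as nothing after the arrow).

aab->; abb->ba; bba->b

  | aaabbba => abba => baa
  | bbbab => bbb
  | baa
  | bbba => bb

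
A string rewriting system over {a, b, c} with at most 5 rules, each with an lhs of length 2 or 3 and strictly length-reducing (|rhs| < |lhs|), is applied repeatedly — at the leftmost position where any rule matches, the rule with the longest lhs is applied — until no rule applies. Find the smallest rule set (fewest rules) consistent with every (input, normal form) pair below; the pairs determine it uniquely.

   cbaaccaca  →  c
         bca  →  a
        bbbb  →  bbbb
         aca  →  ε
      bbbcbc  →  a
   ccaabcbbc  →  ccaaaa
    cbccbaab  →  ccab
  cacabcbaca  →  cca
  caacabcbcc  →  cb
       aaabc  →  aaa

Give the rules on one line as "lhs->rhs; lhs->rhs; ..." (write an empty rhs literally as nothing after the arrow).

  | cbaaccaca => caccaca => cbcaca => caca => cba => c
  | bca => a
  | bbbb
  | aca => ba => ε

ac->b; ba->; bbc->aa; bc->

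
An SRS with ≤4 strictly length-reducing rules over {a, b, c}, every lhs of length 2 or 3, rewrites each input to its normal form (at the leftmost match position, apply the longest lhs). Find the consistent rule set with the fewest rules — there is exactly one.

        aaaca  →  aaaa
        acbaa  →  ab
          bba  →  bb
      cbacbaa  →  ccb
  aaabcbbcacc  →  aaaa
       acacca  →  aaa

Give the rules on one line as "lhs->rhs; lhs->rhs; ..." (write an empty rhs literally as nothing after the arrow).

  | aaaca => aaaa
  | acbaa => abaa => aba => ab
  | bba => bb
  | cbacbaa => cbcbaa => ccbaa => ccba => ccb

ac->a; ba->b; bc->c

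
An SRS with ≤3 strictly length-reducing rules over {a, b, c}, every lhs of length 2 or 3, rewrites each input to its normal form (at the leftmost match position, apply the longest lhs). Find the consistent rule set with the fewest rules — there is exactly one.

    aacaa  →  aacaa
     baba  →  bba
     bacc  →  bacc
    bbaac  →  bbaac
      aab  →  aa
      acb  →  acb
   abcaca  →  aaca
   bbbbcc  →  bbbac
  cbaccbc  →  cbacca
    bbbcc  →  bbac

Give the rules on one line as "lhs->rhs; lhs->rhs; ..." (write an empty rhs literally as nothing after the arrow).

aab->aa; ab->b; bc->a

  | aacaa
  | baba => bba
  | bacc
  | bbaac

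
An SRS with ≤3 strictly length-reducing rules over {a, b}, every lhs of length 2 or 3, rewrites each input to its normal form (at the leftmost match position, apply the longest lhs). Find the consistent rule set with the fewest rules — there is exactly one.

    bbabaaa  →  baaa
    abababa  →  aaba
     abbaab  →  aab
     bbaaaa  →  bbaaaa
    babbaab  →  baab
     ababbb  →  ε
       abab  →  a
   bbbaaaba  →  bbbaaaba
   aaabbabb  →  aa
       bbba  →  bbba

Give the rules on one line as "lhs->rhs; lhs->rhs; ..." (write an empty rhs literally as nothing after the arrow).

abb->; bab->

  | bbabaaa => baaa
  | abababa => aaba
  | abbaab => aab
  | bbaaaa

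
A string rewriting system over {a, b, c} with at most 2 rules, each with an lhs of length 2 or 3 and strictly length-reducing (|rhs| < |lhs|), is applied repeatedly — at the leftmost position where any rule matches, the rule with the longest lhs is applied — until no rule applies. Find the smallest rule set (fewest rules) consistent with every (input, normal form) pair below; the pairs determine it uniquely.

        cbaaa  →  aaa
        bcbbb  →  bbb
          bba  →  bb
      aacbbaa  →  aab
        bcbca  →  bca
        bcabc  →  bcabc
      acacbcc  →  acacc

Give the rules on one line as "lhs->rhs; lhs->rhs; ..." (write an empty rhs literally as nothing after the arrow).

ba->b; cb->

  | cbaaa => aaa
  | bcbbb => bbb
  | bba => bb
  | aacbbaa => aabaa => aaba => aab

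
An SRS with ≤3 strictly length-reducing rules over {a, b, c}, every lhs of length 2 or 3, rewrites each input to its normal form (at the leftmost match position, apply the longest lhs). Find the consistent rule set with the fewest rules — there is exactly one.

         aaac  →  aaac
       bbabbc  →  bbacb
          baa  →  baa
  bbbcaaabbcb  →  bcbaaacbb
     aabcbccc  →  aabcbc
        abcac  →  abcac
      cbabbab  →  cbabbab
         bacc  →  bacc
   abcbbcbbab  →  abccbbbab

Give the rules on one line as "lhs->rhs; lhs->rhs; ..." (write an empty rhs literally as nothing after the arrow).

bbc->cb; ccc->c

  | aaac
  | bbabbc => bbacb
  | baa
  | bbbcaaabbcb => bcbaaabbcb => bcbaaacbb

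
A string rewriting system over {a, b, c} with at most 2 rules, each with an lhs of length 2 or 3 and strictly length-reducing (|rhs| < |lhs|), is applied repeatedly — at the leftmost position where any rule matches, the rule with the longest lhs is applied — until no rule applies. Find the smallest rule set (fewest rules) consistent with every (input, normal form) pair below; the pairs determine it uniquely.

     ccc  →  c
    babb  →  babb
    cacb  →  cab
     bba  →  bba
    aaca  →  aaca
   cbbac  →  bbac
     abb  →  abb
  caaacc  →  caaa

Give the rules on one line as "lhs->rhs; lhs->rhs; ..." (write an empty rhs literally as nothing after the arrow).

cb->b; cc->

  | ccc => c
  | babb
  | cacb => cab
  | bba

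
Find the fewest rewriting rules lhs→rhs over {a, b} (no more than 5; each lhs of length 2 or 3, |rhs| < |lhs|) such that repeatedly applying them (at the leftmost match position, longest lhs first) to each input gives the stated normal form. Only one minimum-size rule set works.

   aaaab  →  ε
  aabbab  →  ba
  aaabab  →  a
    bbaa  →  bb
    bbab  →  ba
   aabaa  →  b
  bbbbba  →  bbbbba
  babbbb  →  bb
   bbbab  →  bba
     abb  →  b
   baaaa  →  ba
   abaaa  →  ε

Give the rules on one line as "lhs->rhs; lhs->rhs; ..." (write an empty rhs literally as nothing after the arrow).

aa->; aaa->; ab->; bab->a

  | aaaab => ab => ε
  | aabbab => bbab => ba
  | aaabab => bab => a
  | bbaa => bb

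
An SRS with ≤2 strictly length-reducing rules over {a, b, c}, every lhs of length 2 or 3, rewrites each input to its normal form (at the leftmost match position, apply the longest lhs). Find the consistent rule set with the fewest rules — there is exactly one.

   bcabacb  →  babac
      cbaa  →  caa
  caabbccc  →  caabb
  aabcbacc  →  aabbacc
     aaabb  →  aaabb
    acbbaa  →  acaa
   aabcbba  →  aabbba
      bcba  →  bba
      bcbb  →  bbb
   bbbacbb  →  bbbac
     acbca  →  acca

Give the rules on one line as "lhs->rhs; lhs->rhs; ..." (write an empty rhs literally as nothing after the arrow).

bc->b; cb->c

  | bcabacb => babacb => babac
  | cbaa => caa
  | caabbccc => caabbcc => caabbc => caabb
  | aabcbacc => aabbacc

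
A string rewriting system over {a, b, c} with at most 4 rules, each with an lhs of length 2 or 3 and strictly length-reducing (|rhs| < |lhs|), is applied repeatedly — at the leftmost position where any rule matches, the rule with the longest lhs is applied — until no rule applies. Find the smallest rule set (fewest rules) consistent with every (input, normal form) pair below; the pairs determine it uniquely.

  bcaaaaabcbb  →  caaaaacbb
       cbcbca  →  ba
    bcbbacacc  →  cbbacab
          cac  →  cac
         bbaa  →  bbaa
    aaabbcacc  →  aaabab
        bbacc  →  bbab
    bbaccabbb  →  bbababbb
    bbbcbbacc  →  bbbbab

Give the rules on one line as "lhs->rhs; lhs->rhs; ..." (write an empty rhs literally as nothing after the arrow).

  | bcaaaaabcbb => caaaaabcbb => caaaaacbb
  | cbcbca => ccbca => bbca => ba
  | bcbbacacc => cbbacacc => cbbacab
  | cac

bbc->b; bc->c; cc->b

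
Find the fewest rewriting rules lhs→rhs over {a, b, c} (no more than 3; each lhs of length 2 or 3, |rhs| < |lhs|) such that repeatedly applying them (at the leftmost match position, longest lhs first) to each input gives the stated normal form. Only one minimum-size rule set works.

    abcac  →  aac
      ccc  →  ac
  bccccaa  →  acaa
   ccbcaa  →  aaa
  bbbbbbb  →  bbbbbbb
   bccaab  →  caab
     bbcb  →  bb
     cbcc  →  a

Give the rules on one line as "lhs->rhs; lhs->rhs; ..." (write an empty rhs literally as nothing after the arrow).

bc->; cc->a

  | abcac => aac
  | ccc => ac
  | bccccaa => cccaa => acaa
  | ccbcaa => abcaa => aaa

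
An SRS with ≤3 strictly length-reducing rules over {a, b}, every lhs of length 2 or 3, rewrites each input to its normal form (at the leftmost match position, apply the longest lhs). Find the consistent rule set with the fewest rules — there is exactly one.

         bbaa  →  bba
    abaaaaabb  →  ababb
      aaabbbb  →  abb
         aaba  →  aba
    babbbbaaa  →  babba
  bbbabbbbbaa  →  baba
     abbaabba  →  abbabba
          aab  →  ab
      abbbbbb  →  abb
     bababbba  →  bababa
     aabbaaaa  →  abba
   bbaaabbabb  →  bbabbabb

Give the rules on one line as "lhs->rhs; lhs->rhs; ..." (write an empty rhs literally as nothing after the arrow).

aa->a; bbb->b

  | bbaa => bba
  | abaaaaabb => abaaaabb => abaaabb => abaabb => ababb
  | aaabbbb => aabbbb => abbbb => abb
  | aaba => aba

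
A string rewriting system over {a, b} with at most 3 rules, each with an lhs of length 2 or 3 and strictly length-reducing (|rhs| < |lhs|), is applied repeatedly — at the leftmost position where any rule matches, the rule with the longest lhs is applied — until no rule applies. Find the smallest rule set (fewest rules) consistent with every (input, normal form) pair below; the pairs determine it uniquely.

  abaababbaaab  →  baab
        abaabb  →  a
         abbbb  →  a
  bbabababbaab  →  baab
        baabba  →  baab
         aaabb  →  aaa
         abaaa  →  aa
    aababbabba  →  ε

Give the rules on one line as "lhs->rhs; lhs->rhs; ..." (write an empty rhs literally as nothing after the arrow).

aba->; bb->; bba->b

  | abaababbaaab => ababbaaab => bbaaab => baab
  | abaabb => abb => a
  | abbbb => abb => a
  | bbabababbaab => bbababbaab => bbabbaab => bbbaab => baab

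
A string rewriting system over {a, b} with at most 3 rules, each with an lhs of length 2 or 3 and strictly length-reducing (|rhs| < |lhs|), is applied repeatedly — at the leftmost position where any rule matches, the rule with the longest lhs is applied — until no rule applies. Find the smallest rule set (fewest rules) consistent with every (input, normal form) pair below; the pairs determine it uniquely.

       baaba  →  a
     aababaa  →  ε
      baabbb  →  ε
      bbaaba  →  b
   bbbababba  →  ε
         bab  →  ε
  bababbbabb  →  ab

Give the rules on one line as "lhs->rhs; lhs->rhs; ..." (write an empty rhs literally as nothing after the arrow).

aa->; ba->b; bb->

  | baaba => baba => bba => a
  | aababaa => babaa => bbaa => aa => ε
  | baabbb => babbb => bbbb => bb => ε
  | bbaaba => aaba => ba => b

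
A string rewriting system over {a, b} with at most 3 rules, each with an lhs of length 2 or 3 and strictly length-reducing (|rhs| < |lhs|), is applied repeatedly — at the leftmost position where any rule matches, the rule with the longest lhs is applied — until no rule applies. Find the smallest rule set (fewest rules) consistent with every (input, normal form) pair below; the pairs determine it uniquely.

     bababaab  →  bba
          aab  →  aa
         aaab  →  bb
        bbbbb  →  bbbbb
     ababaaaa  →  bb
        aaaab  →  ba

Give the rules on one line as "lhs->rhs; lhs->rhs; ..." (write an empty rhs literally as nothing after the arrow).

  | bababaab => baabaab => baaaab => bbab => bba
  | aab => aa
  | aaab => bb
  | bbbbb

aaa->b; ab->a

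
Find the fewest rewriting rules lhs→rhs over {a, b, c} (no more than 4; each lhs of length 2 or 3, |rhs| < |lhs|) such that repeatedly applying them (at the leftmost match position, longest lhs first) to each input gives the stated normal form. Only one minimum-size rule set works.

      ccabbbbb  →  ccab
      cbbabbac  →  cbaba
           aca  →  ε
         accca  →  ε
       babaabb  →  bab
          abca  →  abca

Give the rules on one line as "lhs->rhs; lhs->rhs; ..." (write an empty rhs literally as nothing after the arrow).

aa->; ac->a; bb->b

  | ccabbbbb => ccabbbb => ccabbb => ccabb => ccab
  | cbbabbac => cbabbac => cbabac => cbaba
  | aca => aa => ε
  | accca => acca => aca => aa => ε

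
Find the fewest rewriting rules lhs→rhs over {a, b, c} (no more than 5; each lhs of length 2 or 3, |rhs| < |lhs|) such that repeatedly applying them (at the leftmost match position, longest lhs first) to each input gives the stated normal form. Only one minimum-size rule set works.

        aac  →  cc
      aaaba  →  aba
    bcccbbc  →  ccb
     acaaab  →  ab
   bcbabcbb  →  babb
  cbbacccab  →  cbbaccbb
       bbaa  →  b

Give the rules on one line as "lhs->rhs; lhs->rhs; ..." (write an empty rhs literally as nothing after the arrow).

aa->c; aaa->a; bc->; ca->b

  | aac => cc
  | aaaba => aba
  | bcccbbc => ccbbc => ccb
  | acaaab => abaab => abcb => ab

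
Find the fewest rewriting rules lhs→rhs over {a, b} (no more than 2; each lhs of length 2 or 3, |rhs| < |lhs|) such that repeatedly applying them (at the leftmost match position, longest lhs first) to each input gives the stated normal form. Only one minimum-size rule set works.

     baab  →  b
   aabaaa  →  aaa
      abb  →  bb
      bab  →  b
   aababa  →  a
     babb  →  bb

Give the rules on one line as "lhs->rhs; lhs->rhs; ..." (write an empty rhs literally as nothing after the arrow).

  | baab => aab => ab => b
  | aabaaa => abaaa => baaa => aaa
  | abb => bb
  | bab => ab => b

ab->b; ba->a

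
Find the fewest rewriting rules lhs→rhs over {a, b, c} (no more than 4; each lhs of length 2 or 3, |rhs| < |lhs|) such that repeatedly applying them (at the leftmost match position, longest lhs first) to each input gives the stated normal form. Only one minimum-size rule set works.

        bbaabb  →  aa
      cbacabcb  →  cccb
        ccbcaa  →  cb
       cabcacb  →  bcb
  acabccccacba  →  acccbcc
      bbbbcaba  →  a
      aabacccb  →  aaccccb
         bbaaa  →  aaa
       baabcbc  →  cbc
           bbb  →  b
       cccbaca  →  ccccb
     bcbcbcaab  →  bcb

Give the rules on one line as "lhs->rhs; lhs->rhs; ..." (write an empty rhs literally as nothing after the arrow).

ba->c; bb->; ca->b

  | bbaabb => aabb => aa
  | cbacabcb => cccabcb => ccbbcb => cccb
  | ccbcaa => ccbba => cca => cb
  | cabcacb => bbcacb => cacb => bcb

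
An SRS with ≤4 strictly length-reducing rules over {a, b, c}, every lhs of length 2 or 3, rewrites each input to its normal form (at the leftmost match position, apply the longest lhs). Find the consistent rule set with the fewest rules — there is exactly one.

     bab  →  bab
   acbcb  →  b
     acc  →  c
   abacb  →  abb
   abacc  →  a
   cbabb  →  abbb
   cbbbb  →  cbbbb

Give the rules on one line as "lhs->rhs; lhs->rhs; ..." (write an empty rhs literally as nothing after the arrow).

  | bab
  | acbcb => bcb => b
  | acc => c
  | abacb => abb

ac->; bc->; cba->ab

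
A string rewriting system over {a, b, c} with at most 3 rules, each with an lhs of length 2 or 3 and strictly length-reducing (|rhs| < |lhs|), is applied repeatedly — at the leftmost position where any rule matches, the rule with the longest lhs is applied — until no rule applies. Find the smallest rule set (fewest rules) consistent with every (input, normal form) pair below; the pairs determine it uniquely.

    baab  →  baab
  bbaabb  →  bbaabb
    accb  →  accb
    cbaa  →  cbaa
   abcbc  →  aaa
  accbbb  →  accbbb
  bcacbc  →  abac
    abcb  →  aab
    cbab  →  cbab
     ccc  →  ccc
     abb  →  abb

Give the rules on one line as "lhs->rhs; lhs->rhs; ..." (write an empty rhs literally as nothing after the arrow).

acb->ba; bc->a

  | baab
  | bbaabb
  | accb
  | cbaa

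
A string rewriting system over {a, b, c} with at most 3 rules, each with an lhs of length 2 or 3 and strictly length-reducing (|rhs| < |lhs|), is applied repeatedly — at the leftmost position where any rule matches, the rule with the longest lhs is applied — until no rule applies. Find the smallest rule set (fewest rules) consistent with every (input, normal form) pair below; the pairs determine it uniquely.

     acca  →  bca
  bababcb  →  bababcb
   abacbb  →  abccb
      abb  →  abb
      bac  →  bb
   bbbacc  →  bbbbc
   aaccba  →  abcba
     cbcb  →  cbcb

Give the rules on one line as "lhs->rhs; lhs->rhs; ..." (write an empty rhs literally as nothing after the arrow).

ac->b; acb->cc

  | acca => bca
  | bababcb
  | abacbb => abccb
  | abb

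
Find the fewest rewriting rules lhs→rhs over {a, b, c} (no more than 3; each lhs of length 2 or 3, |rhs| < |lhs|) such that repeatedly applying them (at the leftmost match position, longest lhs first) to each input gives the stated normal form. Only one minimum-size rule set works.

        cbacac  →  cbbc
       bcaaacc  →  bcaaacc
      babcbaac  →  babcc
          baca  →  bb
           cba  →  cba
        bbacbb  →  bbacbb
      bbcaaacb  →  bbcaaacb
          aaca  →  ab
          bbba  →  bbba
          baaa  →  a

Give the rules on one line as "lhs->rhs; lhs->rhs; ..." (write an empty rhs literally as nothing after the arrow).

  | cbacac => cbbc
  | bcaaacc
  | babcbaac => babcc
  | baca => bb

aca->b; baa->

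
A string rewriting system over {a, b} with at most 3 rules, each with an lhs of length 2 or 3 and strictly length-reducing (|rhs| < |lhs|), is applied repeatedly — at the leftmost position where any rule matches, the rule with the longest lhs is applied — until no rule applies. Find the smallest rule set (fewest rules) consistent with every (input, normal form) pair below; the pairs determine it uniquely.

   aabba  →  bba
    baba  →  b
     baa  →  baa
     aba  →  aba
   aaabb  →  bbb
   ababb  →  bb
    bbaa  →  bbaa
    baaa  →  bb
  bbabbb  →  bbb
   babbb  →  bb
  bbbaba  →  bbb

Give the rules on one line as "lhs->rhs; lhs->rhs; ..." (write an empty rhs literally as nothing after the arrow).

  | aabba => bba
  | baba => aaa => b
  | baa
  | aba

aaa->b; aab->b; bab->aa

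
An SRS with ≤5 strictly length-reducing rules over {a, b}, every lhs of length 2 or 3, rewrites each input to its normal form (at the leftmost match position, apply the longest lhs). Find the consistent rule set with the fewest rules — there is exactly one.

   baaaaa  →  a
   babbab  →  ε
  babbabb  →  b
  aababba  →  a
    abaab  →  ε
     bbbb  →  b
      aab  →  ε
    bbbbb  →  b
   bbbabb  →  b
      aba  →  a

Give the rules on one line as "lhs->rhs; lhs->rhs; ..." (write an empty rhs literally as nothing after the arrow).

aa->a; ab->; ba->a; bb->b

  | baaaaa => aaaaa => aaaa => aaa => aa => a
  | babbab => abbab => bab => ab => ε
  | babbabb => abbabb => babb => abb => b
  | aababba => ababba => abba => ba => a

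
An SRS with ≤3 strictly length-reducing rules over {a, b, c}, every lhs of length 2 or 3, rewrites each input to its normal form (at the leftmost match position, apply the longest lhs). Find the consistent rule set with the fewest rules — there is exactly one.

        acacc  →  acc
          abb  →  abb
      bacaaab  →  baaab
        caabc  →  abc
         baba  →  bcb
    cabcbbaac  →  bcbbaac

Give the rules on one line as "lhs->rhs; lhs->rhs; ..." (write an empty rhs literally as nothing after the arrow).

  | acacc => acc
  | abb
  | bacaaab => baaab
  | caabc => abc

aba->cb; ca->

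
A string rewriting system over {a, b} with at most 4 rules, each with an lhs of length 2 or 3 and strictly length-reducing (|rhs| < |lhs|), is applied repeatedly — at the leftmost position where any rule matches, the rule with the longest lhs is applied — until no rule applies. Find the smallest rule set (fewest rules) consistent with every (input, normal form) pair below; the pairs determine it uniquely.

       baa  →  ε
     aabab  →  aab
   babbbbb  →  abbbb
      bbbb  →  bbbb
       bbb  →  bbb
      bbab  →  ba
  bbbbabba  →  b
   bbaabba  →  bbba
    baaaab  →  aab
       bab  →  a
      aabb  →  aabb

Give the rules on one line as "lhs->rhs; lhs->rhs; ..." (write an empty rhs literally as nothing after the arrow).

aba->a; baa->; bab->a

  | baa => ε
  | aabab => aab
  | babbbbb => abbbb
  | bbbb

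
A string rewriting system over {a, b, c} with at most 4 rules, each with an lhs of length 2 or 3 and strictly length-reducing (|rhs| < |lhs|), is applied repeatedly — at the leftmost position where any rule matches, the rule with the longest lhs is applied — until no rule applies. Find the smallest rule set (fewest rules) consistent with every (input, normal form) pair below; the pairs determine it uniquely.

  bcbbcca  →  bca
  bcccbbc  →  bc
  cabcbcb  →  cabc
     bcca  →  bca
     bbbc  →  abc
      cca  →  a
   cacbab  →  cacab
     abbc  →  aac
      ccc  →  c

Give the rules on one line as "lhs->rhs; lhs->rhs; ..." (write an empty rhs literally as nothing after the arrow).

  | bcbbcca => bcbcca => bccca => bcca => bca
  | bcccbbc => bccbbc => bcbbc => bcbc => bcc => bc
  | cabcbcb => cabccb => cabcb => cabc
  | bcca => bca

bb->a; bcc->bc; cb->c; cc->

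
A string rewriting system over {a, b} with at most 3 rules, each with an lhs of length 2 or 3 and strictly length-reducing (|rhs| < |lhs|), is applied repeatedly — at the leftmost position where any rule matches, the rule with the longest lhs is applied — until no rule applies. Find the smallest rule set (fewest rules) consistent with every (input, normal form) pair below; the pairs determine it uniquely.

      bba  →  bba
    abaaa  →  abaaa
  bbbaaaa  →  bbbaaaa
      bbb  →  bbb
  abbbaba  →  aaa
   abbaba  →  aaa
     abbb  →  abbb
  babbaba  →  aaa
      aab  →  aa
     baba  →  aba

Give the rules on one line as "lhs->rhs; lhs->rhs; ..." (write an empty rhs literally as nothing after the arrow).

aab->aa; bab->ab

  | bba
  | abaaa
  | bbbaaaa
  | bbb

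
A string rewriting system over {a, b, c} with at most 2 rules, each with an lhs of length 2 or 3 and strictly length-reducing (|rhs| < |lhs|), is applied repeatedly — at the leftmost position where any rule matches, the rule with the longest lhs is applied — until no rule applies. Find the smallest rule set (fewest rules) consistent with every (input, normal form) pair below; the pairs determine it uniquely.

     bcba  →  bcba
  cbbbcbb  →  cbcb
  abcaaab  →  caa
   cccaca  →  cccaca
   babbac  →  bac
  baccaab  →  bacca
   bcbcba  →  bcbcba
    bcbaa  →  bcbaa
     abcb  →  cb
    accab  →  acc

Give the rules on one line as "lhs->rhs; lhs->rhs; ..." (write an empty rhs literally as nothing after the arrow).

  | bcba
  | cbbbcbb => cbbcbb => cbcbb => cbcb
  | abcaaab => caaab => caa
  | cccaca

ab->; bb->b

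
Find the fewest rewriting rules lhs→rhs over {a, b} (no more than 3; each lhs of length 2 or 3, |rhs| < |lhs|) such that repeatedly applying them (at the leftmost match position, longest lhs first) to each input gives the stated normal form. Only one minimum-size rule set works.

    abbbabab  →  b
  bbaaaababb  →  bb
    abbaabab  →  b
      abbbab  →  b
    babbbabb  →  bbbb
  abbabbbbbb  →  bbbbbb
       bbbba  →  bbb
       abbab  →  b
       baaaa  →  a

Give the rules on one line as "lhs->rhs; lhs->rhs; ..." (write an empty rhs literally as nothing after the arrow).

aa->; ab->a; ba->

  | abbbabab => abbabab => ababab => aabab => bab => b
  | bbaaaababb => baaababb => aababb => babb => bb
  | abbaabab => abaabab => aaabab => abab => aab => b
  | abbbab => abbab => abab => aab => b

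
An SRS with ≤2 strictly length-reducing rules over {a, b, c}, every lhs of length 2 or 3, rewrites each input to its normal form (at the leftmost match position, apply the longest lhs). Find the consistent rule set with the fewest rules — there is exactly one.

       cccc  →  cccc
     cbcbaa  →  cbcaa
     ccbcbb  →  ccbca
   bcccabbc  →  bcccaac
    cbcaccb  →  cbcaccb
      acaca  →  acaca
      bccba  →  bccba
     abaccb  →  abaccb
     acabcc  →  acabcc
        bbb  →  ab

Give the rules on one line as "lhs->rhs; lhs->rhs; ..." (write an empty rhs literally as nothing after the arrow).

baa->aa; bb->a

  | cccc
  | cbcbaa => cbcaa
  | ccbcbb => ccbca
  | bcccabbc => bcccaac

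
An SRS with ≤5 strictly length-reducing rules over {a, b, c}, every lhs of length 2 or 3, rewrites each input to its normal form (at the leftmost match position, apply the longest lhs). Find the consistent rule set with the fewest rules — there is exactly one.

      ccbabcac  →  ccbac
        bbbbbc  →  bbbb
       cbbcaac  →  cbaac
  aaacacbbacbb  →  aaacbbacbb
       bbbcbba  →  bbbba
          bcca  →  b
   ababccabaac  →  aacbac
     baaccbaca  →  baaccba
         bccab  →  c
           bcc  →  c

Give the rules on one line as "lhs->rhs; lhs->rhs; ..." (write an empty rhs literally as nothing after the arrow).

  | ccbabcac => ccbacac => ccbabc => ccbac
  | bbbbbc => bbbb
  | cbbcaac => cbaac
  | aaacacbbacbb => aaabcbbacbb => aaacbbacbb

ab->a; bc->; ca->b; cab->c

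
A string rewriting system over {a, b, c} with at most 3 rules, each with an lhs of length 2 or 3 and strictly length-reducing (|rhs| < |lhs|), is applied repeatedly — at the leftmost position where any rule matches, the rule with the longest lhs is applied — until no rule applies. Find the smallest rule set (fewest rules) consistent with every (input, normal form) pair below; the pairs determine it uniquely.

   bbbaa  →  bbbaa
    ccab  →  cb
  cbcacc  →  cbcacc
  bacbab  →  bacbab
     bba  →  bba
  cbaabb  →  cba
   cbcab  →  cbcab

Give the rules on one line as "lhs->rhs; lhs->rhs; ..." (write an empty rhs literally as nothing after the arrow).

abb->; cca->c

  | bbbaa
  | ccab => cb
  | cbcacc
  | bacbab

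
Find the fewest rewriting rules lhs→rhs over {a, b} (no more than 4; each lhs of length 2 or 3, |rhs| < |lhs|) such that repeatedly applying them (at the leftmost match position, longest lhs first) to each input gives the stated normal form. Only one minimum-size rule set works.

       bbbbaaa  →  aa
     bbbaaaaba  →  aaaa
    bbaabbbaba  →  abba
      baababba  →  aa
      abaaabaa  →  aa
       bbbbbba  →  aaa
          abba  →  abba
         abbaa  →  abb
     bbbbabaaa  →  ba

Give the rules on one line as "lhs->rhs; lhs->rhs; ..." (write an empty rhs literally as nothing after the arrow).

aba->; baa->b; bab->b; bbb->a

  | bbbbaaa => abaaa => aa
  | bbbaaaaba => aaaaaba => aaaa
  | bbaabbbaba => bbbbbaba => abbaba => abba
  | baababba => bbabba => bbba => aa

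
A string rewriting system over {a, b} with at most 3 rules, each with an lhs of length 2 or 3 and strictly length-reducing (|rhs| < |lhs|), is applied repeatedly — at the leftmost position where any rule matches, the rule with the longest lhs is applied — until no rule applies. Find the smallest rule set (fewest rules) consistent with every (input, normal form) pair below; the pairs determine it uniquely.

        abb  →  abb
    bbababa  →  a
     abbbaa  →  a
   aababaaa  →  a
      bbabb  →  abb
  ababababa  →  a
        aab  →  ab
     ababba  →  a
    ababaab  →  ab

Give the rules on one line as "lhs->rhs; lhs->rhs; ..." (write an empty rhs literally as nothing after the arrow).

aa->a; ba->a

  | abb
  | bbababa => bababa => ababa => aaba => aba => aa => a
  | abbbaa => abbaa => abaa => aaa => aa => a
  | aababaaa => ababaaa => aabaaa => abaaa => aaaa => aaa => aa => a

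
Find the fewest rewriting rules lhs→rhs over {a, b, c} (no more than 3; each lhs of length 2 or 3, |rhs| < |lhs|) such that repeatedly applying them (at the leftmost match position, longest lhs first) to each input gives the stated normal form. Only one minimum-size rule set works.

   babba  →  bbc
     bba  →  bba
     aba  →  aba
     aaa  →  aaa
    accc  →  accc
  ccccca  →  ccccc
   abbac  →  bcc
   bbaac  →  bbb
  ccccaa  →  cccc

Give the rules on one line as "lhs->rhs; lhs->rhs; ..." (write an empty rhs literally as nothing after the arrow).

aac->b; abb->bc; ca->c

  | babba => bbca => bbc
  | bba
  | aba
  | aaa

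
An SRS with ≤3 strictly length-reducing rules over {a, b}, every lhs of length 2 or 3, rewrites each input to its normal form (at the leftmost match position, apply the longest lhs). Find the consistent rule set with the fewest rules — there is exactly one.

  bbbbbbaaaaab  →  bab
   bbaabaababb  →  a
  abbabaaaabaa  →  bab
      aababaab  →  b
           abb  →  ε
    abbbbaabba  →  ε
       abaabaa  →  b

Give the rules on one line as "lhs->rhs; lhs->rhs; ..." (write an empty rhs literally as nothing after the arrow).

aa->; aaa->ba; bb->a

  | bbbbbbaaaaab => abbbbaaaaab => aabbaaaaab => bbaaaaab => aaaaaab => baaaab => bbaab => aaab => bab
  | bbaabaababb => aaabaababb => babaababb => babbabb => baaabb => bbabb => aabb => bb => a
  | abbabaaaabaa => aaabaaaabaa => babaaaabaa => babbaabaa => baaaabaa => bbaabaa => aaabaa => babaa => bab
  | aababaab => babaab => babb => baa => b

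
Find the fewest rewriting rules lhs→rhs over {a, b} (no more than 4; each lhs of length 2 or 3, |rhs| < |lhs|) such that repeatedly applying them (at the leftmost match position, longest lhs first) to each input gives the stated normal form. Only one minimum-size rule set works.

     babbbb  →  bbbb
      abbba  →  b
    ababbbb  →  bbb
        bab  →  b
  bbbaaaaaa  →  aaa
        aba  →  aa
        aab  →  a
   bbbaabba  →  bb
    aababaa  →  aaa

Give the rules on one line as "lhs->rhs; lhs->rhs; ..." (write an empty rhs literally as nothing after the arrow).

aab->ab; ab->a; abb->b; ba->

  | babbbb => bbbb
  | abbba => bba => b
  | ababbbb => aabbbb => abbbb => bbb
  | bab => b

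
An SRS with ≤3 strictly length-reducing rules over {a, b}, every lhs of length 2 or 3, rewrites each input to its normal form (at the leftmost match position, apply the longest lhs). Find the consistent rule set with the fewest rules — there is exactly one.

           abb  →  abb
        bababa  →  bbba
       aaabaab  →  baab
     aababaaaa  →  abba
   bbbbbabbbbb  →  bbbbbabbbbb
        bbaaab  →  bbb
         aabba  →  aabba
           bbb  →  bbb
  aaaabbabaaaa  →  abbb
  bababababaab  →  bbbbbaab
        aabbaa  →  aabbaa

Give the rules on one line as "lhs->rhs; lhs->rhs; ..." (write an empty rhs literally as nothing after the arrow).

aaa->; aba->b

  | abb
  | bababa => bbba
  | aaabaab => baab
  | aababaaaa => abbaaaa => abba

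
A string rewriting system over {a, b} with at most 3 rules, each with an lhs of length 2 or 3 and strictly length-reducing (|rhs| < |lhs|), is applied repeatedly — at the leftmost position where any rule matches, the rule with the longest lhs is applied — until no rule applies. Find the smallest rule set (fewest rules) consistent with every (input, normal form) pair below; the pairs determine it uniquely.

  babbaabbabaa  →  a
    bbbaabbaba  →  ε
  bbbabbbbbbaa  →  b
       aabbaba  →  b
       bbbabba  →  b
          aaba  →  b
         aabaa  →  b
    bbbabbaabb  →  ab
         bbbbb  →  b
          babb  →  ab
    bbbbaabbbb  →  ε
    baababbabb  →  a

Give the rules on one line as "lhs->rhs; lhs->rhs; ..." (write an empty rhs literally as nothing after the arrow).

aa->; ba->b; bb->a

  | babbaabbabaa => bbbaabbabaa => abaabbabaa => ababbabaa => abbbabaa => aababaa => babaa => bbaa => aaa => a
  | bbbaabbaba => abaabbaba => ababbaba => abbbaba => aababa => baba => bba => aa => ε
  | bbbabbbbbbaa => ababbbbbbaa => abbbbbbbaa => aabbbbbaa => bbbbbaa => abbbaa => aabaa => baa => ba => b
  | aabbaba => bbaba => aaba => ba => b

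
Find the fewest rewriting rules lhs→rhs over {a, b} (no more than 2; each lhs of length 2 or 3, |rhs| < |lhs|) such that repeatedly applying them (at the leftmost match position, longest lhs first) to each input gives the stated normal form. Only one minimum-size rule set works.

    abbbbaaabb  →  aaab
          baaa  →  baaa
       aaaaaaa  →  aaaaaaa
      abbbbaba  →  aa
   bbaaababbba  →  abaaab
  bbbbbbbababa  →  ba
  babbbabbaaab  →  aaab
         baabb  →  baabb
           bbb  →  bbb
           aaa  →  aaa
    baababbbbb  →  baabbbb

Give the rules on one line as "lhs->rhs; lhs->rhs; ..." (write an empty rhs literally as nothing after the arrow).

  | abbbbaaabb => abbabaabb => aabbaabb => aaababb => aaab
  | baaa
  | aaaaaaa
  | abbbbaba => abbabba => aabbba => aabab => aa

bab->; bba->ab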